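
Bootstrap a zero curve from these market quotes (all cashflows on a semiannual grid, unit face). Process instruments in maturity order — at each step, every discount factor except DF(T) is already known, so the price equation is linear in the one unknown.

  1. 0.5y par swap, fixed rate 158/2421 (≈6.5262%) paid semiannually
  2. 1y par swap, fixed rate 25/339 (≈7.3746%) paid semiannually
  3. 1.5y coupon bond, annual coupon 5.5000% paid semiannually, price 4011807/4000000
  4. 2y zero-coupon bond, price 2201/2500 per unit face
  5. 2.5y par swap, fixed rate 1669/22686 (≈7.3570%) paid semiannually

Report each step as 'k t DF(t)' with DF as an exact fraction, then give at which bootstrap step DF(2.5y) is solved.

step 1 [0.5y] swap r/2=79/2421: DF=(1 − 79/2421·(0))/(1+79/2421) = 2421/2500 ≈ 0.968400
step 2 [1y] swap r/2=25/678: DF=(1 − 25/678·(0.968400))/(1+25/678) = 93/100 ≈ 0.930000
step 3 [1.5y] bond c/2=11/400: DF=(4011807/4000000 − 11/400·(0.968400+0.930000))/(1+11/400) = 9253/10000 ≈ 0.925300
step 4 [2y] zero: DF = P = 2201/2500 ≈ 0.880400
step 5 [2.5y] swap r/2=1669/45372: DF=(1 − 1669/45372·(0.968400+0.930000+0.925300+0.880400))/(1+1669/45372) = 8331/10000 ≈ 0.833100

1 1/2 2421/2500
2 1 93/100
3 3/2 9253/10000
4 2 2201/2500
5 5/2 8331/10000
DF(2.5y) is solved at step 5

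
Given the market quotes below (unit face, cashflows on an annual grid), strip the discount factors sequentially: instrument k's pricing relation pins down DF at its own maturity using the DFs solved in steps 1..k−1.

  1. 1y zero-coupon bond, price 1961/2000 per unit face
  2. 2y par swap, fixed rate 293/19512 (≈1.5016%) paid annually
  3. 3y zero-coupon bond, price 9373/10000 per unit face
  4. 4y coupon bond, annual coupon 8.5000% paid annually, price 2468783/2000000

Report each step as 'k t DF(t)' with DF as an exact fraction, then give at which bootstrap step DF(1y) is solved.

step 1 [1y] zero: DF = P = 1961/2000 ≈ 0.980500
step 2 [2y] swap r/1=293/19512: DF=(1 − 293/19512·(0.980500))/(1+293/19512) = 9707/10000 ≈ 0.970700
step 3 [3y] zero: DF = P = 9373/10000 ≈ 0.937300
step 4 [4y] bond c/1=17/200: DF=(2468783/2000000 − 17/200·(0.980500+0.970700+0.937300))/(1+17/200) = 4557/5000 ≈ 0.911400

1 1 1961/2000
2 2 9707/10000
3 3 9373/10000
4 4 4557/5000
DF(1y) is solved at step 1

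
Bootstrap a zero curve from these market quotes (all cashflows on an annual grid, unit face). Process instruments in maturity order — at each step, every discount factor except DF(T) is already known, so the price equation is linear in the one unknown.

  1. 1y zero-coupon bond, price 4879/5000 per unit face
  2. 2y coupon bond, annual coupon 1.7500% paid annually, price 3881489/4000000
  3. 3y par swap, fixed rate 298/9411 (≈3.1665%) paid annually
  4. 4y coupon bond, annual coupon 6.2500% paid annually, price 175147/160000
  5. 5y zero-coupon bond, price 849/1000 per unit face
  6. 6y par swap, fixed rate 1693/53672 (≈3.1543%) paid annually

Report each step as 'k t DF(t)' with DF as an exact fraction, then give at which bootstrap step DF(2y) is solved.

1 1 4879/5000
2 2 9369/10000
3 3 4553/5000
4 4 4321/5000
5 5 849/1000
6 6 8307/10000
DF(2y) is solved at step 2

step 1 [1y] zero: DF = P = 4879/5000 ≈ 0.975800
step 2 [2y] bond c/1=7/400: DF=(3881489/4000000 − 7/400·(0.975800))/(1+7/400) = 9369/10000 ≈ 0.936900
step 3 [3y] swap r/1=298/9411: DF=(1 − 298/9411·(0.975800+0.936900))/(1+298/9411) = 4553/5000 ≈ 0.910600
step 4 [4y] bond c/1=1/16: DF=(175147/160000 − 1/16·(0.975800+0.936900+0.910600))/(1+1/16) = 4321/5000 ≈ 0.864200
step 5 [5y] zero: DF = P = 849/1000 ≈ 0.849000
step 6 [6y] swap r/1=1693/53672: DF=(1 − 1693/53672·(0.975800+0.936900+0.910600+0.864200+0.849000))/(1+1693/53672) = 8307/10000 ≈ 0.830700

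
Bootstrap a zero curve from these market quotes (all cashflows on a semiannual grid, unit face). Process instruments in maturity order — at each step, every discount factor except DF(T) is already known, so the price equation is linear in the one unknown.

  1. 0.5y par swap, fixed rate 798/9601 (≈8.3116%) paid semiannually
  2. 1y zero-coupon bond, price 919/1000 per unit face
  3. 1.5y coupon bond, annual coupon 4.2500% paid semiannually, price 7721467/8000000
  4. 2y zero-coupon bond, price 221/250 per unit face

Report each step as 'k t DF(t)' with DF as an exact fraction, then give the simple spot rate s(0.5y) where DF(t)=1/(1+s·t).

1 1/2 9601/10000
2 1 919/1000
3 3/2 453/500
4 2 221/250
s(0.5y) = (1/(9601/10000) − 1)/(1/2) = 798/9601 ≈ 8.3116%

step 1 [0.5y] swap r/2=399/9601: DF=(1 − 399/9601·(0))/(1+399/9601) = 9601/10000 ≈ 0.960100
step 2 [1y] zero: DF = P = 919/1000 ≈ 0.919000
step 3 [1.5y] bond c/2=17/800: DF=(7721467/8000000 − 17/800·(0.960100+0.919000))/(1+17/800) = 453/500 ≈ 0.906000
step 4 [2y] zero: DF = P = 221/250 ≈ 0.884000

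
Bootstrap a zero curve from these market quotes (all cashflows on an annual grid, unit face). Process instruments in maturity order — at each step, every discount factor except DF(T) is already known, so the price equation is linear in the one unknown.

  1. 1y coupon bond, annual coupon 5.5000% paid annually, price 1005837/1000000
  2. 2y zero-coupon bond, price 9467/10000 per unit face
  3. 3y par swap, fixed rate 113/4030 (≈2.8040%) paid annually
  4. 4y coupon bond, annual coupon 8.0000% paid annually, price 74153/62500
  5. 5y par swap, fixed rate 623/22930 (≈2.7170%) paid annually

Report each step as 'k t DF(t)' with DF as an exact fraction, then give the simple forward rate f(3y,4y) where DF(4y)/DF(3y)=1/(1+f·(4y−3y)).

step 1 [1y] bond c/1=11/200: DF=(1005837/1000000 − 11/200·(0))/(1+11/200) = 4767/5000 ≈ 0.953400
step 2 [2y] zero: DF = P = 9467/10000 ≈ 0.946700
step 3 [3y] swap r/1=113/4030: DF=(1 − 113/4030·(0.953400+0.946700))/(1+113/4030) = 9209/10000 ≈ 0.920900
step 4 [4y] bond c/1=2/25: DF=(74153/62500 − 2/25·(0.953400+0.946700+0.920900))/(1+2/25) = 556/625 ≈ 0.889600
step 5 [5y] swap r/1=623/22930: DF=(1 − 623/22930·(0.953400+0.946700+0.920900+0.889600))/(1+623/22930) = 4377/5000 ≈ 0.875400

1 1 4767/5000
2 2 9467/10000
3 3 9209/10000
4 4 556/625
5 5 4377/5000
f(3y,4y) = ((9209/10000)/(556/625) − 1)/(1) = 313/8896 ≈ 3.5184%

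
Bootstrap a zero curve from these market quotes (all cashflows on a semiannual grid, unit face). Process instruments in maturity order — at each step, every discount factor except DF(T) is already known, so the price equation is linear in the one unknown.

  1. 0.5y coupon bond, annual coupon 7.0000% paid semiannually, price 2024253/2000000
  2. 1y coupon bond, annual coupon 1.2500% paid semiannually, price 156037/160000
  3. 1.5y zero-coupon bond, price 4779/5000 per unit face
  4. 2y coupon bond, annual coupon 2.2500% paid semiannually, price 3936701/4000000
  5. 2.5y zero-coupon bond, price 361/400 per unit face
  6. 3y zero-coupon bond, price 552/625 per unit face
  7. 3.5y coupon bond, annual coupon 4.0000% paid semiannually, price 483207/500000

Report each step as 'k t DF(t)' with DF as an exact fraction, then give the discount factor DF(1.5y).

1 1/2 9779/10000
2 1 9631/10000
3 3/2 4779/5000
4 2 941/1000
5 5/2 361/400
6 3 552/625
7 7/2 2093/2500
DF(1.5y) = 4779/5000 ≈ 0.955800

step 1 [0.5y] bond c/2=7/200: DF=(2024253/2000000 − 7/200·(0))/(1+7/200) = 9779/10000 ≈ 0.977900
step 2 [1y] bond c/2=1/160: DF=(156037/160000 − 1/160·(0.977900))/(1+1/160) = 9631/10000 ≈ 0.963100
step 3 [1.5y] zero: DF = P = 4779/5000 ≈ 0.955800
step 4 [2y] bond c/2=9/800: DF=(3936701/4000000 − 9/800·(0.977900+0.963100+0.955800))/(1+9/800) = 941/1000 ≈ 0.941000
step 5 [2.5y] zero: DF = P = 361/400 ≈ 0.902500
step 6 [3y] zero: DF = P = 552/625 ≈ 0.883200
step 7 [3.5y] bond c/2=1/50: DF=(483207/500000 − 1/50·(0.977900+0.963100+0.955800+0.941000+0.902500+0.883200))/(1+1/50) = 2093/2500 ≈ 0.837200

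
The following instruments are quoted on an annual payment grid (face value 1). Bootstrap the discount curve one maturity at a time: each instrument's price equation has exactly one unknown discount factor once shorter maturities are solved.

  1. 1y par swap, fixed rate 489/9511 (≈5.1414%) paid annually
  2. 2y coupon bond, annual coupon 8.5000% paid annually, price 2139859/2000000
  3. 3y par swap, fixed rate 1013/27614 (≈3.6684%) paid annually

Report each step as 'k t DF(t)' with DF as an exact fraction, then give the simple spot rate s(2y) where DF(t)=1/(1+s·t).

step 1 [1y] swap r/1=489/9511: DF=(1 − 489/9511·(0))/(1+489/9511) = 9511/10000 ≈ 0.951100
step 2 [2y] bond c/1=17/200: DF=(2139859/2000000 − 17/200·(0.951100))/(1+17/200) = 2279/2500 ≈ 0.911600
step 3 [3y] swap r/1=1013/27614: DF=(1 − 1013/27614·(0.951100+0.911600))/(1+1013/27614) = 8987/10000 ≈ 0.898700

1 1 9511/10000
2 2 2279/2500
3 3 8987/10000
s(2y) = (1/(2279/2500) − 1)/(2) = 221/4558 ≈ 4.8486%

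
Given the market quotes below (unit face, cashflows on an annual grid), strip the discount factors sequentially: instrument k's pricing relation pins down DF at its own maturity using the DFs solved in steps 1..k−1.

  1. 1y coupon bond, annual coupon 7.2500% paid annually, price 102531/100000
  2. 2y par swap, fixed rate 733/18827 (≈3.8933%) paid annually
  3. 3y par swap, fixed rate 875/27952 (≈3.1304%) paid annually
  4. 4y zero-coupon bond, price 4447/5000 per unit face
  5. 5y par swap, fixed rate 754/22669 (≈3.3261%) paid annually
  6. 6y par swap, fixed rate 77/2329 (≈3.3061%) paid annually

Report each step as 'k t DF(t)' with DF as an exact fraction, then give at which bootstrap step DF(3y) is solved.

1 1 239/250
2 2 9267/10000
3 3 73/80
4 4 4447/5000
5 5 2123/2500
6 6 8229/10000
DF(3y) is solved at step 3

step 1 [1y] bond c/1=29/400: DF=(102531/100000 − 29/400·(0))/(1+29/400) = 239/250 ≈ 0.956000
step 2 [2y] swap r/1=733/18827: DF=(1 − 733/18827·(0.956000))/(1+733/18827) = 9267/10000 ≈ 0.926700
step 3 [3y] swap r/1=875/27952: DF=(1 − 875/27952·(0.956000+0.926700))/(1+875/27952) = 73/80 ≈ 0.912500
step 4 [4y] zero: DF = P = 4447/5000 ≈ 0.889400
step 5 [5y] swap r/1=754/22669: DF=(1 − 754/22669·(0.956000+0.926700+0.912500+0.889400))/(1+754/22669) = 2123/2500 ≈ 0.849200
step 6 [6y] swap r/1=77/2329: DF=(1 − 77/2329·(0.956000+0.926700+0.912500+0.889400+0.849200))/(1+77/2329) = 8229/10000 ≈ 0.822900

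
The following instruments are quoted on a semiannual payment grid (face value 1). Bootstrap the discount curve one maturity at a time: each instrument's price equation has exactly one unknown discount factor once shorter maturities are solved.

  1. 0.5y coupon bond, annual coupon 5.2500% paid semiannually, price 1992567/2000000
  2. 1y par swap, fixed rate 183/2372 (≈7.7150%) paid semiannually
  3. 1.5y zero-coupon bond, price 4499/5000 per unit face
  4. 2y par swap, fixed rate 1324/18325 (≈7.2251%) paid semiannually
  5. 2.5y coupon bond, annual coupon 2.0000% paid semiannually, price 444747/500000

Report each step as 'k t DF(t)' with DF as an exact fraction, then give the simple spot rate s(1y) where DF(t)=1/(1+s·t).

step 1 [0.5y] bond c/2=21/800: DF=(1992567/2000000 − 21/800·(0))/(1+21/800) = 2427/2500 ≈ 0.970800
step 2 [1y] swap r/2=183/4744: DF=(1 − 183/4744·(0.970800))/(1+183/4744) = 2317/2500 ≈ 0.926800
step 3 [1.5y] zero: DF = P = 4499/5000 ≈ 0.899800
step 4 [2y] swap r/2=662/18325: DF=(1 − 662/18325·(0.970800+0.926800+0.899800))/(1+662/18325) = 2169/2500 ≈ 0.867600
step 5 [2.5y] bond c/2=1/100: DF=(444747/500000 − 1/100·(0.970800+0.926800+0.899800+0.867600))/(1+1/100) = 2111/2500 ≈ 0.844400

1 1/2 2427/2500
2 1 2317/2500
3 3/2 4499/5000
4 2 2169/2500
5 5/2 2111/2500
s(1y) = (1/(2317/2500) − 1)/(1) = 183/2317 ≈ 7.8981%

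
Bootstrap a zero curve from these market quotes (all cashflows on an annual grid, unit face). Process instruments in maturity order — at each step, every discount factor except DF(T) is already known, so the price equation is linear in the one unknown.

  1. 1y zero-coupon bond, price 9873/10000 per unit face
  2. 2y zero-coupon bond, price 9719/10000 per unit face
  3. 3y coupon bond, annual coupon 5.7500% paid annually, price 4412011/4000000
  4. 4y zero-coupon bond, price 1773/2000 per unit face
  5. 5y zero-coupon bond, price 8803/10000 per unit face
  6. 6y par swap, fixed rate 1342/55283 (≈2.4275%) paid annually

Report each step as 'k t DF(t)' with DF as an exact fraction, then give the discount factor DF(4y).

step 1 [1y] zero: DF = P = 9873/10000 ≈ 0.987300
step 2 [2y] zero: DF = P = 9719/10000 ≈ 0.971900
step 3 [3y] bond c/1=23/400: DF=(4412011/4000000 − 23/400·(0.987300+0.971900))/(1+23/400) = 1873/2000 ≈ 0.936500
step 4 [4y] zero: DF = P = 1773/2000 ≈ 0.886500
step 5 [5y] zero: DF = P = 8803/10000 ≈ 0.880300
step 6 [6y] swap r/1=1342/55283: DF=(1 − 1342/55283·(0.987300+0.971900+0.936500+0.886500+0.880300))/(1+1342/55283) = 4329/5000 ≈ 0.865800

1 1 9873/10000
2 2 9719/10000
3 3 1873/2000
4 4 1773/2000
5 5 8803/10000
6 6 4329/5000
DF(4y) = 1773/2000 ≈ 0.886500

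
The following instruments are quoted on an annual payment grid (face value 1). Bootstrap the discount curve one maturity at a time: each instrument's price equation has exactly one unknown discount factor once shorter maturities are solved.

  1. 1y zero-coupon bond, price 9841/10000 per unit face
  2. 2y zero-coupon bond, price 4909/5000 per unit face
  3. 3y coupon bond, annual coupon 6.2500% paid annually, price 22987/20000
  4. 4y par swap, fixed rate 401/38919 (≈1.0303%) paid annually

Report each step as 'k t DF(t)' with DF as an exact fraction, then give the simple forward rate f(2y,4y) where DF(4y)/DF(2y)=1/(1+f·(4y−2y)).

step 1 [1y] zero: DF = P = 9841/10000 ≈ 0.984100
step 2 [2y] zero: DF = P = 4909/5000 ≈ 0.981800
step 3 [3y] bond c/1=1/16: DF=(22987/20000 − 1/16·(0.984100+0.981800))/(1+1/16) = 9661/10000 ≈ 0.966100
step 4 [4y] swap r/1=401/38919: DF=(1 − 401/38919·(0.984100+0.981800+0.966100))/(1+401/38919) = 9599/10000 ≈ 0.959900

1 1 9841/10000
2 2 4909/5000
3 3 9661/10000
4 4 9599/10000
f(2y,4y) = ((4909/5000)/(9599/10000) − 1)/(2) = 219/19198 ≈ 1.1407%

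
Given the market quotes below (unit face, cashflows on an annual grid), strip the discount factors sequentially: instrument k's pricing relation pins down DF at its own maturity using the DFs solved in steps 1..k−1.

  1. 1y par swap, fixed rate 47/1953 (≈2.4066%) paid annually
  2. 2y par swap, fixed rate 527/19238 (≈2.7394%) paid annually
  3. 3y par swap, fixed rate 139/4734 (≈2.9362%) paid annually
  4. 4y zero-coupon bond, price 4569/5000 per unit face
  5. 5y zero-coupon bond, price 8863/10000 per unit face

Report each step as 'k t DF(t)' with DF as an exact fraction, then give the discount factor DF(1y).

1 1 1953/2000
2 2 9473/10000
3 3 4583/5000
4 4 4569/5000
5 5 8863/10000
DF(1y) = 1953/2000 ≈ 0.976500

step 1 [1y] swap r/1=47/1953: DF=(1 − 47/1953·(0))/(1+47/1953) = 1953/2000 ≈ 0.976500
step 2 [2y] swap r/1=527/19238: DF=(1 − 527/19238·(0.976500))/(1+527/19238) = 9473/10000 ≈ 0.947300
step 3 [3y] swap r/1=139/4734: DF=(1 − 139/4734·(0.976500+0.947300))/(1+139/4734) = 4583/5000 ≈ 0.916600
step 4 [4y] zero: DF = P = 4569/5000 ≈ 0.913800
step 5 [5y] zero: DF = P = 8863/10000 ≈ 0.886300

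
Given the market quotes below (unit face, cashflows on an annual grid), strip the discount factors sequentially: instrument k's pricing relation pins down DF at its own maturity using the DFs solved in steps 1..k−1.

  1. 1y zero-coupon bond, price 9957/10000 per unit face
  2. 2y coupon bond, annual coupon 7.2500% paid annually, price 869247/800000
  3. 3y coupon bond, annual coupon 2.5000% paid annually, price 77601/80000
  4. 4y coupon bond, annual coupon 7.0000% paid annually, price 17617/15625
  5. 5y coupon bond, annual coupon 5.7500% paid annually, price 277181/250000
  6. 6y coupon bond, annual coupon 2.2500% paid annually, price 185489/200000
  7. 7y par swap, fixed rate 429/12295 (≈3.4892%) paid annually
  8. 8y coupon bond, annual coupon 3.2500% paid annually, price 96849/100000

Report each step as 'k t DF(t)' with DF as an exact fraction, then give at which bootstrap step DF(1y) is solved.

step 1 [1y] zero: DF = P = 9957/10000 ≈ 0.995700
step 2 [2y] bond c/1=29/400: DF=(869247/800000 − 29/400·(0.995700))/(1+29/400) = 4729/5000 ≈ 0.945800
step 3 [3y] bond c/1=1/40: DF=(77601/80000 − 1/40·(0.995700+0.945800))/(1+1/40) = 899/1000 ≈ 0.899000
step 4 [4y] bond c/1=7/100: DF=(17617/15625 − 7/100·(0.995700+0.945800+0.899000))/(1+7/100) = 8679/10000 ≈ 0.867900
step 5 [5y] bond c/1=23/400: DF=(277181/250000 − 23/400·(0.995700+0.945800+0.899000+0.867900))/(1+23/400) = 2117/2500 ≈ 0.846800
step 6 [6y] bond c/1=9/400: DF=(185489/200000 − 9/400·(0.995700+0.945800+0.899000+0.867900+0.846800))/(1+9/400) = 2017/2500 ≈ 0.806800
step 7 [7y] swap r/1=429/12295: DF=(1 − 429/12295·(0.995700+0.945800+0.899000+0.867900+0.846800+0.806800))/(1+429/12295) = 1571/2000 ≈ 0.785500
step 8 [8y] bond c/1=13/400: DF=(96849/100000 − 13/400·(0.995700+0.945800+0.899000+0.867900+0.846800+0.806800+0.785500))/(1+13/400) = 1489/2000 ≈ 0.744500

1 1 9957/10000
2 2 4729/5000
3 3 899/1000
4 4 8679/10000
5 5 2117/2500
6 6 2017/2500
7 7 1571/2000
8 8 1489/2000
DF(1y) is solved at step 1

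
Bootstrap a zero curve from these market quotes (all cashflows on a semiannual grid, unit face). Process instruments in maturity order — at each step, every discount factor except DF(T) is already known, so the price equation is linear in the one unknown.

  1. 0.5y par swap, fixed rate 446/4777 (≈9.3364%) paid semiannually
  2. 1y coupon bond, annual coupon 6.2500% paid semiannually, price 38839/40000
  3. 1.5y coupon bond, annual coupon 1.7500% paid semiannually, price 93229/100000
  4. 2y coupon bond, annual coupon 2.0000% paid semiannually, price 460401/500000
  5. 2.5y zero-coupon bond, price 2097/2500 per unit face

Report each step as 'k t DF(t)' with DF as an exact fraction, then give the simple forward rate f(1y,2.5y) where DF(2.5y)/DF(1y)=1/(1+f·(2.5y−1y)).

step 1 [0.5y] swap r/2=223/4777: DF=(1 − 223/4777·(0))/(1+223/4777) = 4777/5000 ≈ 0.955400
step 2 [1y] bond c/2=1/32: DF=(38839/40000 − 1/32·(0.955400))/(1+1/32) = 4563/5000 ≈ 0.912600
step 3 [1.5y] bond c/2=7/800: DF=(93229/100000 − 7/800·(0.955400+0.912600))/(1+7/800) = 227/250 ≈ 0.908000
step 4 [2y] bond c/2=1/100: DF=(460401/500000 − 1/100·(0.955400+0.912600+0.908000))/(1+1/100) = 4421/5000 ≈ 0.884200
step 5 [2.5y] zero: DF = P = 2097/2500 ≈ 0.838800

1 1/2 4777/5000
2 1 4563/5000
3 3/2 227/250
4 2 4421/5000
5 5/2 2097/2500
f(1y,2.5y) = ((4563/5000)/(2097/2500) − 1)/(3/2) = 41/699 ≈ 5.8655%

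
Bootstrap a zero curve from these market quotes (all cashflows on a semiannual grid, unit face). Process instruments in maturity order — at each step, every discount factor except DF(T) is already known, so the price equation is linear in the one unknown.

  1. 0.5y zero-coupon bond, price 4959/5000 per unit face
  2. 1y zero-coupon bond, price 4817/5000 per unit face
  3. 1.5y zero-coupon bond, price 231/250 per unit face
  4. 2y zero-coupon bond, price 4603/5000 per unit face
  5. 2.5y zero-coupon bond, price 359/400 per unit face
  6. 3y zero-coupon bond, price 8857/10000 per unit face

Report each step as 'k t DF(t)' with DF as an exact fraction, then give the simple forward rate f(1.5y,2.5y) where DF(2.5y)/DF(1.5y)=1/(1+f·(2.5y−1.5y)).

1 1/2 4959/5000
2 1 4817/5000
3 3/2 231/250
4 2 4603/5000
5 5/2 359/400
6 3 8857/10000
f(1.5y,2.5y) = ((231/250)/(359/400) − 1)/(1) = 53/1795 ≈ 2.9526%

step 1 [0.5y] zero: DF = P = 4959/5000 ≈ 0.991800
step 2 [1y] zero: DF = P = 4817/5000 ≈ 0.963400
step 3 [1.5y] zero: DF = P = 231/250 ≈ 0.924000
step 4 [2y] zero: DF = P = 4603/5000 ≈ 0.920600
step 5 [2.5y] zero: DF = P = 359/400 ≈ 0.897500
step 6 [3y] zero: DF = P = 8857/10000 ≈ 0.885700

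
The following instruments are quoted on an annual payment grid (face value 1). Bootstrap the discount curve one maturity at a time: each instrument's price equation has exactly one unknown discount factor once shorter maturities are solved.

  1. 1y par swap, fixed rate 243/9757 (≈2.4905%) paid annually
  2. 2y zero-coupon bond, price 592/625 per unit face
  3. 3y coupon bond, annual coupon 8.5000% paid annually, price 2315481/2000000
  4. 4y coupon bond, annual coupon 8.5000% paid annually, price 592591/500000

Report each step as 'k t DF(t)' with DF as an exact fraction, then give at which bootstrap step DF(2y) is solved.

1 1 9757/10000
2 2 592/625
3 3 2291/2500
4 4 8699/10000
DF(2y) is solved at step 2

step 1 [1y] swap r/1=243/9757: DF=(1 − 243/9757·(0))/(1+243/9757) = 9757/10000 ≈ 0.975700
step 2 [2y] zero: DF = P = 592/625 ≈ 0.947200
step 3 [3y] bond c/1=17/200: DF=(2315481/2000000 − 17/200·(0.975700+0.947200))/(1+17/200) = 2291/2500 ≈ 0.916400
step 4 [4y] bond c/1=17/200: DF=(592591/500000 − 17/200·(0.975700+0.947200+0.916400))/(1+17/200) = 8699/10000 ≈ 0.869900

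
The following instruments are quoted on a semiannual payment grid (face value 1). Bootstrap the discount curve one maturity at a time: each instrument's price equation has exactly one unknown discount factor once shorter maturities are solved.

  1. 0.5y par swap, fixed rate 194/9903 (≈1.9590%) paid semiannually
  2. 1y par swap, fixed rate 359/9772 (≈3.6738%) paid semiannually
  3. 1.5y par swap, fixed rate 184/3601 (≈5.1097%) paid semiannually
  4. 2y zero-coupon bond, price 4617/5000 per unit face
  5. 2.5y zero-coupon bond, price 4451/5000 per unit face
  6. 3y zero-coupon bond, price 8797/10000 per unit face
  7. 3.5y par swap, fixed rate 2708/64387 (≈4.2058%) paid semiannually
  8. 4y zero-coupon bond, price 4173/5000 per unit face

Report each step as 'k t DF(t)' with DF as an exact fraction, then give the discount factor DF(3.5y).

step 1 [0.5y] swap r/2=97/9903: DF=(1 − 97/9903·(0))/(1+97/9903) = 9903/10000 ≈ 0.990300
step 2 [1y] swap r/2=359/19544: DF=(1 − 359/19544·(0.990300))/(1+359/19544) = 9641/10000 ≈ 0.964100
step 3 [1.5y] swap r/2=92/3601: DF=(1 − 92/3601·(0.990300+0.964100))/(1+92/3601) = 579/625 ≈ 0.926400
step 4 [2y] zero: DF = P = 4617/5000 ≈ 0.923400
step 5 [2.5y] zero: DF = P = 4451/5000 ≈ 0.890200
step 6 [3y] zero: DF = P = 8797/10000 ≈ 0.879700
step 7 [3.5y] swap r/2=1354/64387: DF=(1 − 1354/64387·(0.990300+0.964100+0.926400+0.923400+0.890200+0.879700))/(1+1354/64387) = 4323/5000 ≈ 0.864600
step 8 [4y] zero: DF = P = 4173/5000 ≈ 0.834600

1 1/2 9903/10000
2 1 9641/10000
3 3/2 579/625
4 2 4617/5000
5 5/2 4451/5000
6 3 8797/10000
7 7/2 4323/5000
8 4 4173/5000
DF(3.5y) = 4323/5000 ≈ 0.864600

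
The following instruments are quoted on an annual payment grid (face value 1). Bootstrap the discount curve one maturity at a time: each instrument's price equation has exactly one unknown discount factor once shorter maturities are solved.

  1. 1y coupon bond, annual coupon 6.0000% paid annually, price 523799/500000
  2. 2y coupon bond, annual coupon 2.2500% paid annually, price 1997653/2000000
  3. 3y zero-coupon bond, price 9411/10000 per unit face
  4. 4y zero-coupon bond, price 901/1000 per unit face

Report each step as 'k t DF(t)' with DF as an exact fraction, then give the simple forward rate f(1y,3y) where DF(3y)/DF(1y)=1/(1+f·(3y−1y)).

step 1 [1y] bond c/1=3/50: DF=(523799/500000 − 3/50·(0))/(1+3/50) = 9883/10000 ≈ 0.988300
step 2 [2y] bond c/1=9/400: DF=(1997653/2000000 − 9/400·(0.988300))/(1+9/400) = 9551/10000 ≈ 0.955100
step 3 [3y] zero: DF = P = 9411/10000 ≈ 0.941100
step 4 [4y] zero: DF = P = 901/1000 ≈ 0.901000

1 1 9883/10000
2 2 9551/10000
3 3 9411/10000
4 4 901/1000
f(1y,3y) = ((9883/10000)/(9411/10000) − 1)/(2) = 236/9411 ≈ 2.5077%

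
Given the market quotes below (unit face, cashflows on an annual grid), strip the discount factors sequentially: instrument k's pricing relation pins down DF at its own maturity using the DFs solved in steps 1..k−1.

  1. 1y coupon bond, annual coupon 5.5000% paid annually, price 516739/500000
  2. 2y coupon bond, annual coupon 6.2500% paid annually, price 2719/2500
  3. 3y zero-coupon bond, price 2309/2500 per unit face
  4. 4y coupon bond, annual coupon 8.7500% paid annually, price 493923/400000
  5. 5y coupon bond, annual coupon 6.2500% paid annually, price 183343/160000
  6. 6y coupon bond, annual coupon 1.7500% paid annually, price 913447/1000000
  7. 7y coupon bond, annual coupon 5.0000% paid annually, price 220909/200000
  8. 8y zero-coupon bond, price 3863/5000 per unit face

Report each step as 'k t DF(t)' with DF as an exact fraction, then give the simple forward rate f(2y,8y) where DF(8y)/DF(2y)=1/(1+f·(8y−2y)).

step 1 [1y] bond c/1=11/200: DF=(516739/500000 − 11/200·(0))/(1+11/200) = 2449/2500 ≈ 0.979600
step 2 [2y] bond c/1=1/16: DF=(2719/2500 − 1/16·(0.979600))/(1+1/16) = 483/500 ≈ 0.966000
step 3 [3y] zero: DF = P = 2309/2500 ≈ 0.923600
step 4 [4y] bond c/1=7/80: DF=(493923/400000 − 7/80·(0.979600+0.966000+0.923600))/(1+7/80) = 4523/5000 ≈ 0.904600
step 5 [5y] bond c/1=1/16: DF=(183343/160000 − 1/16·(0.979600+0.966000+0.923600+0.904600))/(1+1/16) = 1713/2000 ≈ 0.856500
step 6 [6y] bond c/1=7/400: DF=(913447/1000000 − 7/400·(0.979600+0.966000+0.923600+0.904600+0.856500))/(1+7/400) = 8181/10000 ≈ 0.818100
step 7 [7y] bond c/1=1/20: DF=(220909/200000 − 1/20·(0.979600+0.966000+0.923600+0.904600+0.856500+0.818100))/(1+1/20) = 317/400 ≈ 0.792500
step 8 [8y] zero: DF = P = 3863/5000 ≈ 0.772600

1 1 2449/2500
2 2 483/500
3 3 2309/2500
4 4 4523/5000
5 5 1713/2000
6 6 8181/10000
7 7 317/400
8 8 3863/5000
f(2y,8y) = ((483/500)/(3863/5000) − 1)/(6) = 967/23178 ≈ 4.1721%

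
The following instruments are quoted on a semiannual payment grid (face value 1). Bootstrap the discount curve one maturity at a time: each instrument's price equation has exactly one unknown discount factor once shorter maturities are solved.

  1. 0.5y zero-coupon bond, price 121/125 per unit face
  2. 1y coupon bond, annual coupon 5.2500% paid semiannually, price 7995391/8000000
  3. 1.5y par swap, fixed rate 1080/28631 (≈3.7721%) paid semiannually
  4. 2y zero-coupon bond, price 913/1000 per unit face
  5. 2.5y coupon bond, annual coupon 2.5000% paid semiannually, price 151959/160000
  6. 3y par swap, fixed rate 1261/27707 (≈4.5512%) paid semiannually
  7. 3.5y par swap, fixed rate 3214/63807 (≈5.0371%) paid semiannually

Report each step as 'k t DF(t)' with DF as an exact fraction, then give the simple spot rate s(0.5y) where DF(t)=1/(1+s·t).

1 1/2 121/125
2 1 9491/10000
3 3/2 473/500
4 2 913/1000
5 5/2 4457/5000
6 3 8739/10000
7 7/2 8393/10000
s(0.5y) = (1/(121/125) − 1)/(1/2) = 8/121 ≈ 6.6116%

step 1 [0.5y] zero: DF = P = 121/125 ≈ 0.968000
step 2 [1y] bond c/2=21/800: DF=(7995391/8000000 − 21/800·(0.968000))/(1+21/800) = 9491/10000 ≈ 0.949100
step 3 [1.5y] swap r/2=540/28631: DF=(1 − 540/28631·(0.968000+0.949100))/(1+540/28631) = 473/500 ≈ 0.946000
step 4 [2y] zero: DF = P = 913/1000 ≈ 0.913000
step 5 [2.5y] bond c/2=1/80: DF=(151959/160000 − 1/80·(0.968000+0.949100+0.946000+0.913000))/(1+1/80) = 4457/5000 ≈ 0.891400
step 6 [3y] swap r/2=1261/55414: DF=(1 − 1261/55414·(0.968000+0.949100+0.946000+0.913000+0.891400))/(1+1261/55414) = 8739/10000 ≈ 0.873900
step 7 [3.5y] swap r/2=1607/63807: DF=(1 − 1607/63807·(0.968000+0.949100+0.946000+0.913000+0.891400+0.873900))/(1+1607/63807) = 8393/10000 ≈ 0.839300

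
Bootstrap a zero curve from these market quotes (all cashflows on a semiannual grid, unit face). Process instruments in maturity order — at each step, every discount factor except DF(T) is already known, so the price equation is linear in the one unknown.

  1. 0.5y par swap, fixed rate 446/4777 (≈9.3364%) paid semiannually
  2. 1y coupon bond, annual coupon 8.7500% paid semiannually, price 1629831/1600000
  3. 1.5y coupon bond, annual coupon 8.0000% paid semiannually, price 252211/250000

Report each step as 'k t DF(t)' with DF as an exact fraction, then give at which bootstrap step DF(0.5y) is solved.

1 1/2 4777/5000
2 1 9359/10000
3 3/2 8973/10000
DF(0.5y) is solved at step 1

step 1 [0.5y] swap r/2=223/4777: DF=(1 − 223/4777·(0))/(1+223/4777) = 4777/5000 ≈ 0.955400
step 2 [1y] bond c/2=7/160: DF=(1629831/1600000 − 7/160·(0.955400))/(1+7/160) = 9359/10000 ≈ 0.935900
step 3 [1.5y] bond c/2=1/25: DF=(252211/250000 − 1/25·(0.955400+0.935900))/(1+1/25) = 8973/10000 ≈ 0.897300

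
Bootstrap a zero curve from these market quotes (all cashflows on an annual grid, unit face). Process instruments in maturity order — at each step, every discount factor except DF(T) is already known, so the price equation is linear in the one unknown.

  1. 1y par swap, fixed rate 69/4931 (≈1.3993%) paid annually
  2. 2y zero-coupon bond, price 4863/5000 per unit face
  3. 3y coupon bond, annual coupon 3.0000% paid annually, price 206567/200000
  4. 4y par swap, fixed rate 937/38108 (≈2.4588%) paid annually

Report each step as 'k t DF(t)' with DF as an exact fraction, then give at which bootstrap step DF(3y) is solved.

1 1 4931/5000
2 2 4863/5000
3 3 9457/10000
4 4 9063/10000
DF(3y) is solved at step 3

step 1 [1y] swap r/1=69/4931: DF=(1 − 69/4931·(0))/(1+69/4931) = 4931/5000 ≈ 0.986200
step 2 [2y] zero: DF = P = 4863/5000 ≈ 0.972600
step 3 [3y] bond c/1=3/100: DF=(206567/200000 − 3/100·(0.986200+0.972600))/(1+3/100) = 9457/10000 ≈ 0.945700
step 4 [4y] swap r/1=937/38108: DF=(1 − 937/38108·(0.986200+0.972600+0.945700))/(1+937/38108) = 9063/10000 ≈ 0.906300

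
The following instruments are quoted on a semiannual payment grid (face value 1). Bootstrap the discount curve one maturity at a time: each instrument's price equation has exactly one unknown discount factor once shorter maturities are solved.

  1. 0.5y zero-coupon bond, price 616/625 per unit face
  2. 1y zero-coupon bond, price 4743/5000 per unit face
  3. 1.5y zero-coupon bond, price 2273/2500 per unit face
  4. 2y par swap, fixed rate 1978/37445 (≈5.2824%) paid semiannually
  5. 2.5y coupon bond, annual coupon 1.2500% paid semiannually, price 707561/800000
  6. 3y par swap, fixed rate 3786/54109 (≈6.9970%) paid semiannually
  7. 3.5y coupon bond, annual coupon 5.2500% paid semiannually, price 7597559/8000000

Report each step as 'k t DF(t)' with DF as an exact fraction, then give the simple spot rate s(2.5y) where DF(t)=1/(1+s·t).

1 1/2 616/625
2 1 4743/5000
3 3/2 2273/2500
4 2 9011/10000
5 5/2 8557/10000
6 3 8107/10000
7 7/2 787/1000
s(2.5y) = (1/(8557/10000) − 1)/(5/2) = 2886/42785 ≈ 6.7454%

step 1 [0.5y] zero: DF = P = 616/625 ≈ 0.985600
step 2 [1y] zero: DF = P = 4743/5000 ≈ 0.948600
step 3 [1.5y] zero: DF = P = 2273/2500 ≈ 0.909200
step 4 [2y] swap r/2=989/37445: DF=(1 − 989/37445·(0.985600+0.948600+0.909200))/(1+989/37445) = 9011/10000 ≈ 0.901100
step 5 [2.5y] bond c/2=1/160: DF=(707561/800000 − 1/160·(0.985600+0.948600+0.909200+0.901100))/(1+1/160) = 8557/10000 ≈ 0.855700
step 6 [3y] swap r/2=1893/54109: DF=(1 − 1893/54109·(0.985600+0.948600+0.909200+0.901100+0.855700))/(1+1893/54109) = 8107/10000 ≈ 0.810700
step 7 [3.5y] bond c/2=21/800: DF=(7597559/8000000 − 21/800·(0.985600+0.948600+0.909200+0.901100+0.855700+0.810700))/(1+21/800) = 787/1000 ≈ 0.787000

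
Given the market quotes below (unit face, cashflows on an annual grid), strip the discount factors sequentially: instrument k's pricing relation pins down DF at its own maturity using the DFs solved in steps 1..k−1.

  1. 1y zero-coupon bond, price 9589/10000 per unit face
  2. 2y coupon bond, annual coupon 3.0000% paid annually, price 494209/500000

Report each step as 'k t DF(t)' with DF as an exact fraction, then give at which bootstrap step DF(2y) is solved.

step 1 [1y] zero: DF = P = 9589/10000 ≈ 0.958900
step 2 [2y] bond c/1=3/100: DF=(494209/500000 − 3/100·(0.958900))/(1+3/100) = 9317/10000 ≈ 0.931700

1 1 9589/10000
2 2 9317/10000
DF(2y) is solved at step 2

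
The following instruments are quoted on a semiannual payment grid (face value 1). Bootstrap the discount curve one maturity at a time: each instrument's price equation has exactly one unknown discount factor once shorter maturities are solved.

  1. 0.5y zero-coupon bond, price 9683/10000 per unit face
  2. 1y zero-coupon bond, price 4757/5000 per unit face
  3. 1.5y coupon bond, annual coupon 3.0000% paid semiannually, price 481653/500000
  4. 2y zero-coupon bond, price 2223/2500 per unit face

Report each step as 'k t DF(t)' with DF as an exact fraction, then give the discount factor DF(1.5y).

step 1 [0.5y] zero: DF = P = 9683/10000 ≈ 0.968300
step 2 [1y] zero: DF = P = 4757/5000 ≈ 0.951400
step 3 [1.5y] bond c/2=3/200: DF=(481653/500000 − 3/200·(0.968300+0.951400))/(1+3/200) = 9207/10000 ≈ 0.920700
step 4 [2y] zero: DF = P = 2223/2500 ≈ 0.889200

1 1/2 9683/10000
2 1 4757/5000
3 3/2 9207/10000
4 2 2223/2500
DF(1.5y) = 9207/10000 ≈ 0.920700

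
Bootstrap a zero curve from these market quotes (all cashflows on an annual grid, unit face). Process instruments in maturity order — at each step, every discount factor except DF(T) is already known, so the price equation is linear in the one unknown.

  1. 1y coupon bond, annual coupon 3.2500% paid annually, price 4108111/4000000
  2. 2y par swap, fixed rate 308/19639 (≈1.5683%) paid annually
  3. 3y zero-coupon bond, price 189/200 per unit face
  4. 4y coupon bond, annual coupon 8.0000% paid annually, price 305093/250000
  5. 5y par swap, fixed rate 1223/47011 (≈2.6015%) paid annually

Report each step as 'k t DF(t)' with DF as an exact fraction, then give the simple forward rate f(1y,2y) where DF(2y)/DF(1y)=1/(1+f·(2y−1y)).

1 1 9947/10000
2 2 2423/2500
3 3 189/200
4 4 1829/2000
5 5 8777/10000
f(1y,2y) = ((9947/10000)/(2423/2500) − 1)/(1) = 255/9692 ≈ 2.6310%

step 1 [1y] bond c/1=13/400: DF=(4108111/4000000 − 13/400·(0))/(1+13/400) = 9947/10000 ≈ 0.994700
step 2 [2y] swap r/1=308/19639: DF=(1 − 308/19639·(0.994700))/(1+308/19639) = 2423/2500 ≈ 0.969200
step 3 [3y] zero: DF = P = 189/200 ≈ 0.945000
step 4 [4y] bond c/1=2/25: DF=(305093/250000 − 2/25·(0.994700+0.969200+0.945000))/(1+2/25) = 1829/2000 ≈ 0.914500
step 5 [5y] swap r/1=1223/47011: DF=(1 − 1223/47011·(0.994700+0.969200+0.945000+0.914500))/(1+1223/47011) = 8777/10000 ≈ 0.877700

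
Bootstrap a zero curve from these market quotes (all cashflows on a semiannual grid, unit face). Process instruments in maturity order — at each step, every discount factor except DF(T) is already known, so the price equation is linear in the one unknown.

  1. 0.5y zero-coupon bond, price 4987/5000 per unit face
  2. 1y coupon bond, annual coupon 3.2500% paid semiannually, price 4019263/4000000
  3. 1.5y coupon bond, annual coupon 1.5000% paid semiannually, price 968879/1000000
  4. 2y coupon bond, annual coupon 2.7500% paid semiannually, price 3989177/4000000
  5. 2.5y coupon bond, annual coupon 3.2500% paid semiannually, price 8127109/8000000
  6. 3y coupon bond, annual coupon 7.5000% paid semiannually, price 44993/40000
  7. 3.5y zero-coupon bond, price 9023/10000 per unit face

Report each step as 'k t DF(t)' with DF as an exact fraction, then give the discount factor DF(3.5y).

step 1 [0.5y] zero: DF = P = 4987/5000 ≈ 0.997400
step 2 [1y] bond c/2=13/800: DF=(4019263/4000000 − 13/800·(0.997400))/(1+13/800) = 608/625 ≈ 0.972800
step 3 [1.5y] bond c/2=3/400: DF=(968879/1000000 − 3/400·(0.997400+0.972800))/(1+3/400) = 947/1000 ≈ 0.947000
step 4 [2y] bond c/2=11/800: DF=(3989177/4000000 − 11/800·(0.997400+0.972800+0.947000))/(1+11/800) = 4721/5000 ≈ 0.944200
step 5 [2.5y] bond c/2=13/800: DF=(8127109/8000000 − 13/800·(0.997400+0.972800+0.947000+0.944200))/(1+13/800) = 9379/10000 ≈ 0.937900
step 6 [3y] bond c/2=3/80: DF=(44993/40000 − 3/80·(0.997400+0.972800+0.947000+0.944200+0.937900))/(1+3/80) = 9107/10000 ≈ 0.910700
step 7 [3.5y] zero: DF = P = 9023/10000 ≈ 0.902300

1 1/2 4987/5000
2 1 608/625
3 3/2 947/1000
4 2 4721/5000
5 5/2 9379/10000
6 3 9107/10000
7 7/2 9023/10000
DF(3.5y) = 9023/10000 ≈ 0.902300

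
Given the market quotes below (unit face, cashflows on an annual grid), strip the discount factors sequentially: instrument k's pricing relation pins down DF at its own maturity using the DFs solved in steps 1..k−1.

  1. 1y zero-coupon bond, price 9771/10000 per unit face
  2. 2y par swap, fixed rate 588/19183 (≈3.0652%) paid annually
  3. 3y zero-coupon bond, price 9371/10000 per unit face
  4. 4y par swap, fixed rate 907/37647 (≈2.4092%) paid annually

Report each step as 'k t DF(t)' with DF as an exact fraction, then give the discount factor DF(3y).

step 1 [1y] zero: DF = P = 9771/10000 ≈ 0.977100
step 2 [2y] swap r/1=588/19183: DF=(1 − 588/19183·(0.977100))/(1+588/19183) = 2353/2500 ≈ 0.941200
step 3 [3y] zero: DF = P = 9371/10000 ≈ 0.937100
step 4 [4y] swap r/1=907/37647: DF=(1 − 907/37647·(0.977100+0.941200+0.937100))/(1+907/37647) = 9093/10000 ≈ 0.909300

1 1 9771/10000
2 2 2353/2500
3 3 9371/10000
4 4 9093/10000
DF(3y) = 9371/10000 ≈ 0.937100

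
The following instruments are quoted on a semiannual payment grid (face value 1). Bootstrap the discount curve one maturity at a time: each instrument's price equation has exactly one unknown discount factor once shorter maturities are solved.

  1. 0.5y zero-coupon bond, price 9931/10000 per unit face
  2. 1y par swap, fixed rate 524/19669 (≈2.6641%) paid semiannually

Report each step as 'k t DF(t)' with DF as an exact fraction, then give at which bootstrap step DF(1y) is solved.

step 1 [0.5y] zero: DF = P = 9931/10000 ≈ 0.993100
step 2 [1y] swap r/2=262/19669: DF=(1 − 262/19669·(0.993100))/(1+262/19669) = 4869/5000 ≈ 0.973800

1 1/2 9931/10000
2 1 4869/5000
DF(1y) is solved at step 2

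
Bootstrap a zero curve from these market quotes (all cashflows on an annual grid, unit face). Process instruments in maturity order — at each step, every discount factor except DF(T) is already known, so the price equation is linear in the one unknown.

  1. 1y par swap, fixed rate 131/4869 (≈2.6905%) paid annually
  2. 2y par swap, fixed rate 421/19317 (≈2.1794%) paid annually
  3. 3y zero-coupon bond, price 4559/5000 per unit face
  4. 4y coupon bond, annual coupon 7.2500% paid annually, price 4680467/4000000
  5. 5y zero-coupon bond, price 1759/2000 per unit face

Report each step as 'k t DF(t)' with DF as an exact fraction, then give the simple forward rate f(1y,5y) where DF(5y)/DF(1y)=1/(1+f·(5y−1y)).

step 1 [1y] swap r/1=131/4869: DF=(1 − 131/4869·(0))/(1+131/4869) = 4869/5000 ≈ 0.973800
step 2 [2y] swap r/1=421/19317: DF=(1 − 421/19317·(0.973800))/(1+421/19317) = 9579/10000 ≈ 0.957900
step 3 [3y] zero: DF = P = 4559/5000 ≈ 0.911800
step 4 [4y] bond c/1=29/400: DF=(4680467/4000000 − 29/400·(0.973800+0.957900+0.911800))/(1+29/400) = 2247/2500 ≈ 0.898800
step 5 [5y] zero: DF = P = 1759/2000 ≈ 0.879500

1 1 4869/5000
2 2 9579/10000
3 3 4559/5000
4 4 2247/2500
5 5 1759/2000
f(1y,5y) = ((4869/5000)/(1759/2000) − 1)/(4) = 943/35180 ≈ 2.6805%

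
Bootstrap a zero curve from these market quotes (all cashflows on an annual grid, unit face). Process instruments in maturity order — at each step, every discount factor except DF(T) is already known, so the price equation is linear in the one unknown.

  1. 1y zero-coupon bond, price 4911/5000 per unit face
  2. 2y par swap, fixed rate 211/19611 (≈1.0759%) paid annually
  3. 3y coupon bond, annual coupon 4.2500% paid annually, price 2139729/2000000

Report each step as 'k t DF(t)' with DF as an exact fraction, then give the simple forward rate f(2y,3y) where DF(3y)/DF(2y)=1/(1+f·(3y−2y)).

step 1 [1y] zero: DF = P = 4911/5000 ≈ 0.982200
step 2 [2y] swap r/1=211/19611: DF=(1 − 211/19611·(0.982200))/(1+211/19611) = 9789/10000 ≈ 0.978900
step 3 [3y] bond c/1=17/400: DF=(2139729/2000000 − 17/400·(0.982200+0.978900))/(1+17/400) = 9463/10000 ≈ 0.946300

1 1 4911/5000
2 2 9789/10000
3 3 9463/10000
f(2y,3y) = ((9789/10000)/(9463/10000) − 1)/(1) = 326/9463 ≈ 3.4450%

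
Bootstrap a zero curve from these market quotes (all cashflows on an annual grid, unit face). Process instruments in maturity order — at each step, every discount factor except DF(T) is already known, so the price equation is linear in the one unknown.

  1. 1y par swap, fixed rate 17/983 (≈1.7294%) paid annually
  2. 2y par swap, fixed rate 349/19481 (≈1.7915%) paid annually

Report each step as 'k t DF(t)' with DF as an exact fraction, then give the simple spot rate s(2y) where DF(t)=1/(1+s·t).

1 1 983/1000
2 2 9651/10000
s(2y) = (1/(9651/10000) − 1)/(2) = 349/19302 ≈ 1.8081%

step 1 [1y] swap r/1=17/983: DF=(1 − 17/983·(0))/(1+17/983) = 983/1000 ≈ 0.983000
step 2 [2y] swap r/1=349/19481: DF=(1 − 349/19481·(0.983000))/(1+349/19481) = 9651/10000 ≈ 0.965100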